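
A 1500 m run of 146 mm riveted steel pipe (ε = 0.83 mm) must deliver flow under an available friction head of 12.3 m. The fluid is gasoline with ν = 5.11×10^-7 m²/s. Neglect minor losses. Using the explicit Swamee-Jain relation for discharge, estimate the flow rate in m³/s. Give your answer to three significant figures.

Q ≈ 0.0144 m³/s

Swamee-Jain (Type II): Q = -0.965·√(gD⁵h_f/L)·ln[ε/(3.7D) + √(3.17ν²L/(gD³h_f))]
√(gD⁵h_f/L) = √(9.81·0.146⁵·12.3/1500) = 0.002310
ε/(3.7D) = 0.00154; √(3.17ν²L/(gD³h_f)) = 5.75×10^-5
Q = -0.965·0.002310·ln(0.001594) = 0.01436 m³/s
Check: V = 0.858 m/s, Re = 2.45×10^5, f = 0.03209, h_f = 12.4 m ≈ 12.3 m ✓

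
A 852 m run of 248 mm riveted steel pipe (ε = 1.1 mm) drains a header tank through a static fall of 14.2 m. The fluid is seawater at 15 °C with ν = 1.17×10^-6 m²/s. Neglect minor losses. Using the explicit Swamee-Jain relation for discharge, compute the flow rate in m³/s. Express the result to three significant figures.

Swamee-Jain (Type II): Q = -0.965·√(gD⁵h_f/L)·ln[ε/(3.7D) + √(3.17ν²L/(gD³h_f))]
√(gD⁵h_f/L) = √(9.81·0.248⁵·14.2/852) = 0.01238
ε/(3.7D) = 0.00120; √(3.17ν²L/(gD³h_f)) = 4.17×10^-5
Q = -0.965·0.01238·ln(0.001240) = 0.07998 m³/s
Check: V = 1.66 m/s, Re = 3.51×10^5, f = 0.02972, h_f = 14.3 m ≈ 14.2 m ✓

Q ≈ 0.0800 m³/s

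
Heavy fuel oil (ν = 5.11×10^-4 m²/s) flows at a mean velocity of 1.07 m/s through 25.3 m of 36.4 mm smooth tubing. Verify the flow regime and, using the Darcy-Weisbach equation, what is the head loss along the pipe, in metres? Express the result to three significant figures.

h_f ≈ 34.1 m

Re = VD/ν = 1.07·0.03640/5.11×10^-4 = 76.2 → laminar (Re < 2300)
f = 64/Re = 0.8397
h_f = f(L/D)V²/(2g) = 0.8397·(25.3/0.03640)·1.07²/(2·9.81) = 34.06 m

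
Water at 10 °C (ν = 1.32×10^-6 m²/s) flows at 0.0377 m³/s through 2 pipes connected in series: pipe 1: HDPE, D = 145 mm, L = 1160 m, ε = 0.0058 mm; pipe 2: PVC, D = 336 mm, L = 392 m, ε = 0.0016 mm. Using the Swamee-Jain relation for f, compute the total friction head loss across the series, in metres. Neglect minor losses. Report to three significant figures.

Pipe 1: V = 2.283 m/s, Re = 2.51×10^5, ε/D = 4.00×10^-5, f = 0.01528, h_1 = f(L/D)V²/2g = 32.47 m
Pipe 2: V = 0.4252 m/s, Re = 1.08×10^5, ε/D = 4.76×10^-6, f = 0.01760, h_2 = f(L/D)V²/2g = 0.1892 m
Series → Q common, losses add: H = Σh = 32.66 m

H ≈ 32.7 m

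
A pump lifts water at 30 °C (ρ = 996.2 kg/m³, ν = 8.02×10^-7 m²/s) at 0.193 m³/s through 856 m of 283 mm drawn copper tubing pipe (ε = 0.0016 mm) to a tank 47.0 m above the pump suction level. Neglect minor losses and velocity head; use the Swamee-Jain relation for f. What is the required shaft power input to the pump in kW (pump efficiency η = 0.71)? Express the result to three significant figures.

P_shaft ≈ 170 kW

V = 4Q/(πD²) = 3.068 m/s; Re = 1.08×10^6; ε/D = 5.65×10^-6; f = 0.01160
h_f = f(L/D)V²/2g = 16.84 m
Total head H = z + h_f = 47.0 + 16.84 = 63.84 m
P_hyd = ρgQH = 996.2·9.81·0.193·63.84 = 120.4 kW
P_shaft = P_hyd/η = 120.4/0.71 = 169.6 kW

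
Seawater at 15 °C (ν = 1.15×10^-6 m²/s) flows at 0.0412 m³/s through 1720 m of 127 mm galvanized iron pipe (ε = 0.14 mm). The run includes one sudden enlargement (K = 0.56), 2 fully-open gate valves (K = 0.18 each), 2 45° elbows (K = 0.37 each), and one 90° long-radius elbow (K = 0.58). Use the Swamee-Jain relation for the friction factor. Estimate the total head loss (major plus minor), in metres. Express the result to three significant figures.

H_L ≈ 155 m

V = 4Q/(πD²) = 3.252 m/s; V²/2g = 0.5391 m
Re = 3.59×10^5, ε/D = 0.00110 → f = 0.02101 (Swamee-Jain)
Major: h_f = f(L/D)·V²/2g = 0.02101·13543·0.5391 = 153.4 m
Minor: ΣK = 2.24; h_m = ΣK·V²/2g = 1.208 m
Total H_L = 153.4 + 1.208 = 154.6 m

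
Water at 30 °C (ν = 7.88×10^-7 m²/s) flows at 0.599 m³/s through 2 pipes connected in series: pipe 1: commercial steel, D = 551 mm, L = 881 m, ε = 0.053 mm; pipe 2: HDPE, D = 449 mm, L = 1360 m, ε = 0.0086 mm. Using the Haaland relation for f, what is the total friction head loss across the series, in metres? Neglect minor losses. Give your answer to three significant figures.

H ≈ 30.5 m

Pipe 1: V = 2.512 m/s, Re = 1.76×10^6, ε/D = 9.62×10^-5, f = 0.01276, h_1 = f(L/D)V²/2g = 6.561 m
Pipe 2: V = 3.783 m/s, Re = 2.16×10^6, ε/D = 1.92×10^-5, f = 0.01082, h_2 = f(L/D)V²/2g = 23.90 m
Series → Q common, losses add: H = Σh = 30.46 m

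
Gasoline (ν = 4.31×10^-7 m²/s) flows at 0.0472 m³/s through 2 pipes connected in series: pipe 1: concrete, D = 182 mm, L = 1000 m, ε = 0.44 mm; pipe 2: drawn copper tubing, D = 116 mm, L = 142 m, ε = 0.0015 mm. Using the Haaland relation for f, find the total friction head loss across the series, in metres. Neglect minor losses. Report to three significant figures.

H ≈ 37.3 m

Pipe 1: V = 1.814 m/s, Re = 7.66×10^5, ε/D = 0.00242, f = 0.02488, h_1 = f(L/D)V²/2g = 22.94 m
Pipe 2: V = 4.466 m/s, Re = 1.20×10^6, ε/D = 1.29×10^-5, f = 0.01151, h_2 = f(L/D)V²/2g = 14.32 m
Series → Q common, losses add: H = Σh = 37.26 m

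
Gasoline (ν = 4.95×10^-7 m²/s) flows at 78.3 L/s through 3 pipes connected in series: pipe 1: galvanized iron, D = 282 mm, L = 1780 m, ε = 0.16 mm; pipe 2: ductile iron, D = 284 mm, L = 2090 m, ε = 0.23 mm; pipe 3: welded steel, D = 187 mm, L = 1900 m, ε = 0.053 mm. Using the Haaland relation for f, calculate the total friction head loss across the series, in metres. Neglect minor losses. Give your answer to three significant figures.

H ≈ 84.8 m

Pipe 1: V = 1.254 m/s, Re = 7.14×10^5, ε/D = 5.67×10^-4, f = 0.01777, h_1 = f(L/D)V²/2g = 8.986 m
Pipe 2: V = 1.236 m/s, Re = 7.09×10^5, ε/D = 8.10×10^-4, f = 0.01914, h_2 = f(L/D)V²/2g = 10.97 m
Pipe 3: V = 2.851 m/s, Re = 1.08×10^6, ε/D = 2.83×10^-4, f = 0.01541, h_3 = f(L/D)V²/2g = 64.84 m
Series → Q common, losses add: H = Σh = 84.79 m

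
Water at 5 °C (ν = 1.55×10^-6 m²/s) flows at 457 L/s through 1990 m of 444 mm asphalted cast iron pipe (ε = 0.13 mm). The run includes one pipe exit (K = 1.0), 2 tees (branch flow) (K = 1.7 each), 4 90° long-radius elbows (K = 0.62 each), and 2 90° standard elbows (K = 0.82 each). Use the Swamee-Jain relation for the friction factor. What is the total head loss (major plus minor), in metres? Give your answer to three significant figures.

H_L ≈ 35.3 m

V = 4Q/(πD²) = 2.952 m/s; V²/2g = 0.4440 m
Re = 8.45×10^5, ε/D = 2.93×10^-4 → f = 0.01582 (Swamee-Jain)
Major: h_f = f(L/D)·V²/2g = 0.01582·4482·0.4440 = 31.47 m
Minor: ΣK = 8.52; h_m = ΣK·V²/2g = 3.783 m
Total H_L = 31.47 + 3.783 = 35.26 m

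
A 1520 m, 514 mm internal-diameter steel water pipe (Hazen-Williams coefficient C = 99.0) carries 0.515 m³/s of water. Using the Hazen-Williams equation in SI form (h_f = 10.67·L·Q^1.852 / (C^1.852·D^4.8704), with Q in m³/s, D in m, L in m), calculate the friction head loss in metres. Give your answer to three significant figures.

h_f ≈ 24.4 m

h_f = 10.67·1520·0.515^1.852 / (99.0^1.852·0.514^4.8704) = 24.44 m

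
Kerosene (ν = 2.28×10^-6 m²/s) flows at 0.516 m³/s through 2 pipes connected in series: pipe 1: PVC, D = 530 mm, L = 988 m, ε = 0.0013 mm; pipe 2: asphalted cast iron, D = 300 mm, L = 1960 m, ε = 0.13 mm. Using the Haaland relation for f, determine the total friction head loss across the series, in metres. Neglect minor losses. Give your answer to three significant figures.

H ≈ 303 m

Pipe 1: V = 2.339 m/s, Re = 5.44×10^5, ε/D = 2.45×10^-6, f = 0.01290, h_1 = f(L/D)V²/2g = 6.704 m
Pipe 2: V = 7.300 m/s, Re = 9.61×10^5, ε/D = 4.33×10^-4, f = 0.01671, h_2 = f(L/D)V²/2g = 296.6 m
Series → Q common, losses add: H = Σh = 303.3 m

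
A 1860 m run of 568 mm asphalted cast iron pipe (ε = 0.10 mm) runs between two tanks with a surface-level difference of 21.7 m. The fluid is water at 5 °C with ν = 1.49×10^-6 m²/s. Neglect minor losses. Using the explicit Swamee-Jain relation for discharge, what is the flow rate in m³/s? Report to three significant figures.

Swamee-Jain (Type II): Q = -0.965·√(gD⁵h_f/L)·ln[ε/(3.7D) + √(3.17ν²L/(gD³h_f))]
√(gD⁵h_f/L) = √(9.81·0.568⁵·21.7/1860) = 0.08226
ε/(3.7D) = 4.76×10^-5; √(3.17ν²L/(gD³h_f)) = 1.83×10^-5
Q = -0.965·0.08226·ln(6.590×10^-5) = 0.7642 m³/s
Check: V = 3.02 m/s, Re = 1.15×10^6, f = 0.01438, h_f = 21.8 m ≈ 21.7 m ✓

Q ≈ 0.764 m³/s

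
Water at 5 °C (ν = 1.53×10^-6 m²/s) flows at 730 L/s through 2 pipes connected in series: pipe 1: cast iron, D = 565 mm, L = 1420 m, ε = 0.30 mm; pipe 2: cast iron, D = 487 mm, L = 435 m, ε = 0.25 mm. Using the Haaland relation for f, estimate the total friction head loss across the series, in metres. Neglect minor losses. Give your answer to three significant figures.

H ≈ 30.9 m

Pipe 1: V = 2.912 m/s, Re = 1.08×10^6, ε/D = 5.31×10^-4, f = 0.01735, h_1 = f(L/D)V²/2g = 18.85 m
Pipe 2: V = 3.919 m/s, Re = 1.25×10^6, ε/D = 5.13×10^-4, f = 0.01718, h_2 = f(L/D)V²/2g = 12.01 m
Series → Q common, losses add: H = Σh = 30.86 m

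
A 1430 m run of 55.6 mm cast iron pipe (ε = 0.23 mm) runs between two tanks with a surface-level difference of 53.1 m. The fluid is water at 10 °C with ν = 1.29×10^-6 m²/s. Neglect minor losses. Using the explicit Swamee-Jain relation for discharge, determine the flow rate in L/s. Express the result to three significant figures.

Q ≈ 2.79 L/s

Swamee-Jain (Type II): Q = -0.965·√(gD⁵h_f/L)·ln[ε/(3.7D) + √(3.17ν²L/(gD³h_f))]
√(gD⁵h_f/L) = √(9.81·0.0556⁵·53.1/1430) = 4.399×10^-4
ε/(3.7D) = 0.00112; √(3.17ν²L/(gD³h_f)) = 2.90×10^-4
Q = -0.965·4.399×10^-4·ln(0.001408) = 0.002787 m³/s
Check: V = 1.15 m/s, Re = 4.95×10^4, f = 0.03109, h_f = 53.7 m ≈ 53.1 m ✓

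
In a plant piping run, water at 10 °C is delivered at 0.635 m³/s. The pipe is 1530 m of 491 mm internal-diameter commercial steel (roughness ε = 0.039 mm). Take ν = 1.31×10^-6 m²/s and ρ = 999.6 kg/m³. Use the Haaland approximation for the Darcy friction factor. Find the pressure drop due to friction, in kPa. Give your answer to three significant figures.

V = 4Q/(πD²) = 4·0.635/(π·0.491²) = 3.354 m/s
Re = VD/ν = 3.354·0.491/1.31×10^-6 = 1.26×10^6 → turbulent
ε/D = 0.039/491 = 7.94×10^-5
Haaland: f = 0.01276
h_f = f(L/D)V²/(2g) = 0.01276·(1530/0.491)·3.354²/(2·9.81) = 22.79 m
Δp = ρg·h_f = 999.6·9.81·22.79 = 223.5 kPa

Δp ≈ 223 kPa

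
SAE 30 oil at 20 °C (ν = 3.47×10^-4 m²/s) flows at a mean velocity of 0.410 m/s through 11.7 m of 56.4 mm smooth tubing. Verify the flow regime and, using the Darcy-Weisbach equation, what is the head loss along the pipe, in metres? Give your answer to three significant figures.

h_f ≈ 1.71 m

Re = VD/ν = 0.410·0.05640/3.47×10^-4 = 66.6 → laminar (Re < 2300)
f = 64/Re = 0.9604
h_f = f(L/D)V²/(2g) = 0.9604·(11.7/0.05640)·0.410²/(2·9.81) = 1.707 m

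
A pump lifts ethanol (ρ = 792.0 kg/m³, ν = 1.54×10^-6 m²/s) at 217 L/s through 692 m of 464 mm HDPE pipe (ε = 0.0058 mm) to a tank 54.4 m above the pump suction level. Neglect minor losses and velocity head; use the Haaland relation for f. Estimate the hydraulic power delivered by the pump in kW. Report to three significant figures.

P_hyd ≈ 94.6 kW

V = 4Q/(πD²) = 1.283 m/s; Re = 3.87×10^5; ε/D = 1.25×10^-5; f = 0.01380
h_f = f(L/D)V²/2g = 1.728 m
Total head H = z + h_f = 54.4 + 1.728 = 56.13 m
P_hyd = ρgQH = 792.0·9.81·0.217·56.13 = 94.63 kW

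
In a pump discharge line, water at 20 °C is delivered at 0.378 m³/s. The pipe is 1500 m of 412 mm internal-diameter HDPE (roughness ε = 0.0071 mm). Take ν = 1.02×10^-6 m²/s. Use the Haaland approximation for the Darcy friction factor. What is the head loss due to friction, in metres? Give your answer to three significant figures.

h_f ≈ 17.4 m

V = 4Q/(πD²) = 4·0.378/(π·0.412²) = 2.835 m/s
Re = VD/ν = 2.835·0.412/1.02×10^-6 = 1.15×10^6 → turbulent
ε/D = 0.0071/412 = 1.72×10^-5
Haaland: f = 0.01168
h_f = f(L/D)V²/(2g) = 0.01168·(1500/0.412)·2.835²/(2·9.81) = 17.42 m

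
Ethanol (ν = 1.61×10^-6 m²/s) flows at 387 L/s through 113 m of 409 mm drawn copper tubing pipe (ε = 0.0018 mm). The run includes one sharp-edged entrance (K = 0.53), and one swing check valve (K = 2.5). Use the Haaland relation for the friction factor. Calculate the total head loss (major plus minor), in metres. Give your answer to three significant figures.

V = 4Q/(πD²) = 2.946 m/s; V²/2g = 0.4422 m
Re = 7.48×10^5, ε/D = 4.40×10^-6 → f = 0.01223 (Haaland)
Major: h_f = f(L/D)·V²/2g = 0.01223·276.3·0.4422 = 1.495 m
Minor: ΣK = 3.03; h_m = ΣK·V²/2g = 1.340 m
Total H_L = 1.495 + 1.340 = 2.835 m

H_L ≈ 2.83 m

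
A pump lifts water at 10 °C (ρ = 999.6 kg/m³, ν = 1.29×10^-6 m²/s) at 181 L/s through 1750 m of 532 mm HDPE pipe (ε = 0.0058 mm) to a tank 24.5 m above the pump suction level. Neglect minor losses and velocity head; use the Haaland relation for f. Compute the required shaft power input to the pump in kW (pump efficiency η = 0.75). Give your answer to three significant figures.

P_shaft ≈ 61.7 kW

V = 4Q/(πD²) = 0.8143 m/s; Re = 3.36×10^5; ε/D = 1.09×10^-5; f = 0.01414
h_f = f(L/D)V²/2g = 1.572 m
Total head H = z + h_f = 24.5 + 1.572 = 26.07 m
P_hyd = ρgQH = 999.6·9.81·0.181·26.07 = 46.27 kW
P_shaft = P_hyd/η = 46.27/0.75 = 61.70 kW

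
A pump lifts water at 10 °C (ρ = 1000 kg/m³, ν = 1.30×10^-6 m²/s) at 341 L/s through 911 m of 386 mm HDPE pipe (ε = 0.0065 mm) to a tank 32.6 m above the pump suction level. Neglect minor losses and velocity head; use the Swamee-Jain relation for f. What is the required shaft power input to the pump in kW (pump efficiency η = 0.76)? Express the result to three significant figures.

V = 4Q/(πD²) = 2.914 m/s; Re = 8.65×10^5; ε/D = 1.68×10^-5; f = 0.01227
h_f = f(L/D)V²/2g = 12.53 m
Total head H = z + h_f = 32.6 + 12.53 = 45.13 m
P_hyd = ρgQH = 1000·9.81·0.341·45.13 = 151.0 kW
P_shaft = P_hyd/η = 151.0/0.76 = 198.6 kW

P_shaft ≈ 199 kW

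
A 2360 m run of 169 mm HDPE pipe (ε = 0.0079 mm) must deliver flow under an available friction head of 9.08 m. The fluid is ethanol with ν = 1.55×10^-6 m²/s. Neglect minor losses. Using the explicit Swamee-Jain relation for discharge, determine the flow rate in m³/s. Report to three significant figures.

Swamee-Jain (Type II): Q = -0.965·√(gD⁵h_f/L)·ln[ε/(3.7D) + √(3.17ν²L/(gD³h_f))]
√(gD⁵h_f/L) = √(9.81·0.169⁵·9.08/2360) = 0.002281
ε/(3.7D) = 1.26×10^-5; √(3.17ν²L/(gD³h_f)) = 2.04×10^-4
Q = -0.965·0.002281·ln(2.171×10^-4) = 0.01857 m³/s
Check: V = 0.828 m/s, Re = 9.03×10^4, f = 0.01852, h_f = 9.03 m ≈ 9.08 m ✓

Q ≈ 0.0186 m³/s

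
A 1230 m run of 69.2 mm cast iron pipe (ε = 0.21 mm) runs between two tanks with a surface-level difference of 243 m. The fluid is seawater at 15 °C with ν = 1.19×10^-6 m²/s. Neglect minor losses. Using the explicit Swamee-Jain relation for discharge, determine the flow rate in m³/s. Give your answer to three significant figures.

Swamee-Jain (Type II): Q = -0.965·√(gD⁵h_f/L)·ln[ε/(3.7D) + √(3.17ν²L/(gD³h_f))]
√(gD⁵h_f/L) = √(9.81·0.0692⁵·243/1230) = 0.001754
ε/(3.7D) = 8.20×10^-4; √(3.17ν²L/(gD³h_f)) = 8.36×10^-5
Q = -0.965·0.001754·ln(9.038×10^-4) = 0.01186 m³/s
Check: V = 3.15 m/s, Re = 1.83×10^5, f = 0.02716, h_f = 245 m ≈ 243 m ✓

Q ≈ 0.0119 m³/s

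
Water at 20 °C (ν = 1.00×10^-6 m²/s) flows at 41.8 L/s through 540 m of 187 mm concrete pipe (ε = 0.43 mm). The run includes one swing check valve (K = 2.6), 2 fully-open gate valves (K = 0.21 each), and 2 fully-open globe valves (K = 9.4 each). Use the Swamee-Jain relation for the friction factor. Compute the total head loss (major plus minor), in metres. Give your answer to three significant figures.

H_L ≈ 11.1 m

V = 4Q/(πD²) = 1.522 m/s; V²/2g = 0.1181 m
Re = 2.85×10^5, ε/D = 0.00230 → f = 0.02504 (Swamee-Jain)
Major: h_f = f(L/D)·V²/2g = 0.02504·2888·0.1181 = 8.537 m
Minor: ΣK = 21.8; h_m = ΣK·V²/2g = 2.576 m
Total H_L = 8.537 + 2.576 = 11.11 m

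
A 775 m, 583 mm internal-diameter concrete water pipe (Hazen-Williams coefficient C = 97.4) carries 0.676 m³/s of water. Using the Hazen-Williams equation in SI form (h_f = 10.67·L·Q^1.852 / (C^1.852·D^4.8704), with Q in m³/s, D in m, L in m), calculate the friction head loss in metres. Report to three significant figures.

h_f = 10.67·775·0.676^1.852 / (97.4^1.852·0.583^4.8704) = 11.51 m

h_f ≈ 11.5 m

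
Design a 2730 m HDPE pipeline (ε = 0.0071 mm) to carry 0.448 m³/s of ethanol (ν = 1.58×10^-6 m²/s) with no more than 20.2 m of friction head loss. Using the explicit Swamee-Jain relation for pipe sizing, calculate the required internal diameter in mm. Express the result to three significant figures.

D ≈ 495 mm

Swamee-Jain (Type III): D = 0.66·[ε^1.25·(LQ²/(gh_f))^4.75 + ν·Q^9.4·(L/(gh_f))^5.2]^0.04
LQ²/(gh_f) = 2.765; L/(gh_f) = 13.78
Term 1 = ε^1.25·(…)^4.75 = 4.59×10^-5; Term 2 = ν·Q^9.4·(…)^5.2 = 6.99×10^-4
D = 0.66·(4.59×10^-5 + 6.99×10^-4)^0.04 = 0.4948 m = 495 mm
Check: V = 2.33 m/s, Re = 7.30×10^5, f = 0.01254, h_f = 19.1 m ≈ 20.2 m ✓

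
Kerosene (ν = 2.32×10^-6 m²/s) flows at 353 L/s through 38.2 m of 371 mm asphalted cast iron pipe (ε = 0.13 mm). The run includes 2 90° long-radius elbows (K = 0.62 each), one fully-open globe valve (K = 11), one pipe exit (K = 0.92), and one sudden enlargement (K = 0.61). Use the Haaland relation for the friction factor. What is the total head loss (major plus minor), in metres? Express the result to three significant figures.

H_L ≈ 8.41 m

V = 4Q/(πD²) = 3.265 m/s; V²/2g = 0.5435 m
Re = 5.22×10^5, ε/D = 3.50×10^-4 → f = 0.01651 (Haaland)
Major: h_f = f(L/D)·V²/2g = 0.01651·103.0·0.5435 = 0.9236 m
Minor: ΣK = 13.8; h_m = ΣK·V²/2g = 7.484 m
Total H_L = 0.9236 + 7.484 = 8.407 m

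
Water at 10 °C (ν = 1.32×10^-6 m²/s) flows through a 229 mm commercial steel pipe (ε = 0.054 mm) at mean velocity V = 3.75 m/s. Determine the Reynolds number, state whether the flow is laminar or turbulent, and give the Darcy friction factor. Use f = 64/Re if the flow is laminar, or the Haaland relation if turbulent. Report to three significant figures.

Re = VD/ν = 3.750·0.229/1.32×10^-6 = 6.51×10^5
Re > 4000 → turbulent; ε/D = 2.36×10^-4
Haaland: f = 0.01533

Re ≈ 6.51×10^5; turbulent; f ≈ 0.0153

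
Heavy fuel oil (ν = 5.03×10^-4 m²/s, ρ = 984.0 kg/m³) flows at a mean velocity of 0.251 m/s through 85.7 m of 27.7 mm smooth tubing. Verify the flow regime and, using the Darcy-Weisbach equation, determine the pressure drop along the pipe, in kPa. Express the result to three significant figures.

Δp ≈ 444 kPa

Re = VD/ν = 0.251·0.02770/5.03×10^-4 = 13.8 → laminar (Re < 2300)
f = 64/Re = 4.630
h_f = f(L/D)V²/(2g) = 4.630·(85.7/0.02770)·0.251²/(2·9.81) = 46.00 m
Δp = ρg·h_f = 984.0·9.81·46.00 = 444.0 kPa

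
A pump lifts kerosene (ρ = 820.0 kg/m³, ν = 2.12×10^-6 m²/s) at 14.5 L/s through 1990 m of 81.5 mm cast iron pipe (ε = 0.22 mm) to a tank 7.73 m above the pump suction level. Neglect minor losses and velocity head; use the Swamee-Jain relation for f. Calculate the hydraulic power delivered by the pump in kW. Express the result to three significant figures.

P_hyd ≈ 31.1 kW

V = 4Q/(πD²) = 2.779 m/s; Re = 1.07×10^5; ε/D = 0.00270; f = 0.02695
h_f = f(L/D)V²/2g = 259.1 m
Total head H = z + h_f = 7.73 + 259.1 = 266.9 m
P_hyd = ρgQH = 820.0·9.81·0.0145·266.9 = 31.13 kW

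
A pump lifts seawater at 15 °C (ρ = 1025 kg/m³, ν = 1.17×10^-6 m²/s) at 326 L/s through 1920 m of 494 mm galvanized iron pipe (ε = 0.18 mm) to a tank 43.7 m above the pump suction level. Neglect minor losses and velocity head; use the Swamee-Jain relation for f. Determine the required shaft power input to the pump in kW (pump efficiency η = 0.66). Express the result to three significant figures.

P_shaft ≈ 264 kW

V = 4Q/(πD²) = 1.701 m/s; Re = 7.18×10^5; ε/D = 3.64×10^-4; f = 0.01653
h_f = f(L/D)V²/2g = 9.475 m
Total head H = z + h_f = 43.7 + 9.475 = 53.18 m
P_hyd = ρgQH = 1025·9.81·0.326·53.18 = 174.3 kW
P_shaft = P_hyd/η = 174.3/0.66 = 264.1 kW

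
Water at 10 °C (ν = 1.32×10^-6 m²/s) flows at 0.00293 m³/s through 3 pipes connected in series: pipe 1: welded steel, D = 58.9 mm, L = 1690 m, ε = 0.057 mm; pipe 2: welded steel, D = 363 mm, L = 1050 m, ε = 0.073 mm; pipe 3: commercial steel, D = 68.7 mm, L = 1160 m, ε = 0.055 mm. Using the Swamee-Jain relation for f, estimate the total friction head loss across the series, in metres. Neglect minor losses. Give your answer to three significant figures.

Pipe 1: V = 1.075 m/s, Re = 4.80×10^4, ε/D = 9.68×10^-4, f = 0.02422, h_1 = f(L/D)V²/2g = 40.97 m
Pipe 2: V = 0.02831 m/s, Re = 7790, ε/D = 2.01×10^-4, f = 0.03353, h_2 = f(L/D)V²/2g = 0.003963 m
Pipe 3: V = 0.7904 m/s, Re = 4.11×10^4, ε/D = 8.01×10^-4, f = 0.02430, h_3 = f(L/D)V²/2g = 13.07 m
Series → Q common, losses add: H = Σh = 54.04 m

H ≈ 54.0 m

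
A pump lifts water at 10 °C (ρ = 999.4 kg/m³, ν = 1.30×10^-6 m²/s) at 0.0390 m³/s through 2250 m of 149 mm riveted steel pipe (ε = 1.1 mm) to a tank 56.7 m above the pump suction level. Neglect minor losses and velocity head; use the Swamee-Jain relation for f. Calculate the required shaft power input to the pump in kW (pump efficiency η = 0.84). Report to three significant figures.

V = 4Q/(πD²) = 2.237 m/s; Re = 2.56×10^5; ε/D = 0.00738; f = 0.03472
h_f = f(L/D)V²/2g = 133.7 m
Total head H = z + h_f = 56.7 + 133.7 = 190.4 m
P_hyd = ρgQH = 999.4·9.81·0.0390·190.4 = 72.79 kW
P_shaft = P_hyd/η = 72.79/0.84 = 86.66 kW

P_shaft ≈ 86.7 kW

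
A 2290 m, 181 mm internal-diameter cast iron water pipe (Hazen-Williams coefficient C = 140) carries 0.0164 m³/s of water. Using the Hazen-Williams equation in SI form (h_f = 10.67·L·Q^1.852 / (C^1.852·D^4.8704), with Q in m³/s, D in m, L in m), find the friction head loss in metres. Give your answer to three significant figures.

h_f ≈ 5.28 m

h_f = 10.67·2290·0.0164^1.852 / (140^1.852·0.181^4.8704) = 5.280 m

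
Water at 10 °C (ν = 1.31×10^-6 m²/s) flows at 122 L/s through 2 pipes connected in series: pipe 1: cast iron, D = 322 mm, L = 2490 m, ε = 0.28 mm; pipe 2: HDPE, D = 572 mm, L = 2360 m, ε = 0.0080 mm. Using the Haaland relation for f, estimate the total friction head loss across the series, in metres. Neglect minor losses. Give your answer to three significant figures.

H ≈ 18.2 m

Pipe 1: V = 1.498 m/s, Re = 3.68×10^5, ε/D = 8.70×10^-4, f = 0.01979, h_1 = f(L/D)V²/2g = 17.51 m
Pipe 2: V = 0.4748 m/s, Re = 2.07×10^5, ε/D = 1.40×10^-5, f = 0.01548, h_2 = f(L/D)V²/2g = 0.7337 m
Series → Q common, losses add: H = Σh = 18.24 m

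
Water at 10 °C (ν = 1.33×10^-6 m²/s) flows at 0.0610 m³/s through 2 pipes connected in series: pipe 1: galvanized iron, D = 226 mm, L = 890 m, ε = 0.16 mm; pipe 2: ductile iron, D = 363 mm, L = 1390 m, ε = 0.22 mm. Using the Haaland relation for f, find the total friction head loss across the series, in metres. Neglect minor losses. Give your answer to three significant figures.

H ≈ 10.3 m

Pipe 1: V = 1.521 m/s, Re = 2.58×10^5, ε/D = 7.08×10^-4, f = 0.01934, h_1 = f(L/D)V²/2g = 8.978 m
Pipe 2: V = 0.5894 m/s, Re = 1.61×10^5, ε/D = 6.06×10^-4, f = 0.01952, h_2 = f(L/D)V²/2g = 1.324 m
Series → Q common, losses add: H = Σh = 10.30 m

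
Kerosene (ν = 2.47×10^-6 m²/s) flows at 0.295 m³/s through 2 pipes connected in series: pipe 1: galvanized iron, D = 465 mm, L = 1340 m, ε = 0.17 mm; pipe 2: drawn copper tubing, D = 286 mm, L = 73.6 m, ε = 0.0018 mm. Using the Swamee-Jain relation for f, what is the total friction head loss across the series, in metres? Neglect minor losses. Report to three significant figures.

H ≈ 11.3 m

Pipe 1: V = 1.737 m/s, Re = 3.27×10^5, ε/D = 3.66×10^-4, f = 0.01738, h_1 = f(L/D)V²/2g = 7.704 m
Pipe 2: V = 4.592 m/s, Re = 5.32×10^5, ε/D = 6.29×10^-6, f = 0.01305, h_2 = f(L/D)V²/2g = 3.610 m
Series → Q common, losses add: H = Σh = 11.31 m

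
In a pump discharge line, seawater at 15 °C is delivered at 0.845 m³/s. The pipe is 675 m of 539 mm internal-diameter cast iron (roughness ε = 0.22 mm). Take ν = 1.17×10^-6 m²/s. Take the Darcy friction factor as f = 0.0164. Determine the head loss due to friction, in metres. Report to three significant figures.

V = 4Q/(πD²) = 4·0.845/(π·0.539²) = 3.703 m/s
h_f = f(L/D)V²/(2g) = 0.01640·(675/0.539)·3.703²/(2·9.81) = 14.36 m

h_f ≈ 14.4 m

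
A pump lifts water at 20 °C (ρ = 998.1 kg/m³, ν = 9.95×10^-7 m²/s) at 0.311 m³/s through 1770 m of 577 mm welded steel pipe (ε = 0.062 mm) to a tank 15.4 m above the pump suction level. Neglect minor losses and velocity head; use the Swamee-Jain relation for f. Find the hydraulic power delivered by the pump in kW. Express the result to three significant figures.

P_hyd ≈ 56.4 kW

V = 4Q/(πD²) = 1.189 m/s; Re = 6.90×10^5; ε/D = 1.07×10^-4; f = 0.01407
h_f = f(L/D)V²/2g = 3.112 m
Total head H = z + h_f = 15.4 + 3.112 = 18.51 m
P_hyd = ρgQH = 998.1·9.81·0.311·18.51 = 56.37 kW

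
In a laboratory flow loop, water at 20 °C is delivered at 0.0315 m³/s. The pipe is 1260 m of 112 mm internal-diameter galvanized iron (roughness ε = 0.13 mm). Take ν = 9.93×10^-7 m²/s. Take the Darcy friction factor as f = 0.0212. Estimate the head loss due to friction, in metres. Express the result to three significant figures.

h_f ≈ 124 m

V = 4Q/(πD²) = 4·0.0315/(π·0.112²) = 3.197 m/s
h_f = f(L/D)V²/(2g) = 0.02120·(1260/0.112)·3.197²/(2·9.81) = 124.3 m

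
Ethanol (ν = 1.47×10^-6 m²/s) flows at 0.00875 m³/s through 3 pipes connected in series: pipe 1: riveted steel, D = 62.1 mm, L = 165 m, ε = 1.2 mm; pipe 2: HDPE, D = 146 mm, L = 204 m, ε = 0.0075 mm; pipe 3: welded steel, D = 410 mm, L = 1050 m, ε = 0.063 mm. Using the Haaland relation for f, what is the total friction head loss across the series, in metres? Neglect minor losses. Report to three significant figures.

H ≈ 55.1 m

Pipe 1: V = 2.889 m/s, Re = 1.22×10^5, ε/D = 0.0193, f = 0.04842, h_1 = f(L/D)V²/2g = 54.72 m
Pipe 2: V = 0.5227 m/s, Re = 5.19×10^4, ε/D = 5.14×10^-5, f = 0.02068, h_2 = f(L/D)V²/2g = 0.4023 m
Pipe 3: V = 0.06628 m/s, Re = 1.85×10^4, ε/D = 1.54×10^-4, f = 0.02651, h_3 = f(L/D)V²/2g = 0.01520 m
Series → Q common, losses add: H = Σh = 55.14 m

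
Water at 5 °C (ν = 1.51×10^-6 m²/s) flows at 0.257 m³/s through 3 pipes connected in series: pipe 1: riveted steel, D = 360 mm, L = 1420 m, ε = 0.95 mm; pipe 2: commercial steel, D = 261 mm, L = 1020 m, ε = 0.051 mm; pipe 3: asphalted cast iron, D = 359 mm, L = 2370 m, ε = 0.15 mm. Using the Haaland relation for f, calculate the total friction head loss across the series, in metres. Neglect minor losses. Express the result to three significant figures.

Pipe 1: V = 2.525 m/s, Re = 6.02×10^5, ε/D = 0.00264, f = 0.02552, h_1 = f(L/D)V²/2g = 32.71 m
Pipe 2: V = 4.804 m/s, Re = 8.30×10^5, ε/D = 1.95×10^-4, f = 0.01470, h_2 = f(L/D)V²/2g = 67.57 m
Pipe 3: V = 2.539 m/s, Re = 6.04×10^5, ε/D = 4.18×10^-4, f = 0.01688, h_3 = f(L/D)V²/2g = 36.62 m
Series → Q common, losses add: H = Σh = 136.9 m

H ≈ 137 m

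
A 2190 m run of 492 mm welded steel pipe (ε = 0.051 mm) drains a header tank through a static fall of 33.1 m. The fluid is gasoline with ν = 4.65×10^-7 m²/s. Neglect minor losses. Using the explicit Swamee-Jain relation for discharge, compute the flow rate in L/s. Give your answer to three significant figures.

Swamee-Jain (Type II): Q = -0.965·√(gD⁵h_f/L)·ln[ε/(3.7D) + √(3.17ν²L/(gD³h_f))]
√(gD⁵h_f/L) = √(9.81·0.492⁵·33.1/2190) = 0.06538
ε/(3.7D) = 2.80×10^-5; √(3.17ν²L/(gD³h_f)) = 6.23×10^-6
Q = -0.965·0.06538·ln(3.425×10^-5) = 0.6487 m³/s
Check: V = 3.41 m/s, Re = 3.61×10^6, f = 0.01261, h_f = 33.3 m ≈ 33.1 m ✓

Q ≈ 649 L/s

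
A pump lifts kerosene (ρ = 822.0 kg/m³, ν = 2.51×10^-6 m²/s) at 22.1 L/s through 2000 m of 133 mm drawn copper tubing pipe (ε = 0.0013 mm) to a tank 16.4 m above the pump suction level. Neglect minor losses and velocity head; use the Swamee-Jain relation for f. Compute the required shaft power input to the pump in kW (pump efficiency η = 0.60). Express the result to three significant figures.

V = 4Q/(πD²) = 1.591 m/s; Re = 8.43×10^4; ε/D = 9.77×10^-6; f = 0.01857
h_f = f(L/D)V²/2g = 36.02 m
Total head H = z + h_f = 16.4 + 36.02 = 52.42 m
P_hyd = ρgQH = 822.0·9.81·0.0221·52.42 = 9.342 kW
P_shaft = P_hyd/η = 9.342/0.60 = 15.57 kW

P_shaft ≈ 15.6 kW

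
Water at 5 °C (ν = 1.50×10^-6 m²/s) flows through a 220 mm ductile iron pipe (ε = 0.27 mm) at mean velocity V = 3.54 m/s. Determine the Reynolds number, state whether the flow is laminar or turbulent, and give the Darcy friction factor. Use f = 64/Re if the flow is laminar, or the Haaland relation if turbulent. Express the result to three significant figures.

Re ≈ 5.19×10^5; turbulent; f ≈ 0.0211

Re = VD/ν = 3.540·0.220/1.50×10^-6 = 5.19×10^5
Re > 4000 → turbulent; ε/D = 0.00123
Haaland: f = 0.02113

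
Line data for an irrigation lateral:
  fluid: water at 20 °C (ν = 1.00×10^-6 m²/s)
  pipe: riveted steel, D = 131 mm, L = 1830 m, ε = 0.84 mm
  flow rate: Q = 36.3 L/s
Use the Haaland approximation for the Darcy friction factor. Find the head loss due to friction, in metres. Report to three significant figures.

V = 4Q/(πD²) = 4·0.0363/(π·0.131²) = 2.693 m/s
Re = VD/ν = 2.693·0.131/1.00×10^-6 = 3.53×10^5 → turbulent
ε/D = 0.84/131 = 0.00641
Haaland: f = 0.03307
h_f = f(L/D)V²/(2g) = 0.03307·(1830/0.131)·2.693²/(2·9.81) = 170.8 m

h_f ≈ 171 m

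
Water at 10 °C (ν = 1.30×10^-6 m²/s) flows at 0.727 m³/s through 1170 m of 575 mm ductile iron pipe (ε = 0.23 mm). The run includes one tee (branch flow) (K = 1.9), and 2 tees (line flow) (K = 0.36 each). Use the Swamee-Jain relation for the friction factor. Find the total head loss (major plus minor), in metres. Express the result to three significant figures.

H_L ≈ 14.4 m

V = 4Q/(πD²) = 2.800 m/s; V²/2g = 0.3995 m
Re = 1.24×10^6, ε/D = 4.00×10^-4 → f = 0.01647 (Swamee-Jain)
Major: h_f = f(L/D)·V²/2g = 0.01647·2035·0.3995 = 13.39 m
Minor: ΣK = 2.62; h_m = ΣK·V²/2g = 1.047 m
Total H_L = 13.39 + 1.047 = 14.43 m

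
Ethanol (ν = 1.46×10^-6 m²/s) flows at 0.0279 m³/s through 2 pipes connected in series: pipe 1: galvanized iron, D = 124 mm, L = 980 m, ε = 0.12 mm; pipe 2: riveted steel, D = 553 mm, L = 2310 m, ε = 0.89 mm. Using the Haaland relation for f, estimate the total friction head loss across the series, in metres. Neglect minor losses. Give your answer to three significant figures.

H ≈ 44.8 m

Pipe 1: V = 2.310 m/s, Re = 1.96×10^5, ε/D = 9.68×10^-4, f = 0.02080, h_1 = f(L/D)V²/2g = 44.73 m
Pipe 2: V = 0.1162 m/s, Re = 4.40×10^4, ε/D = 0.00161, f = 0.02570, h_2 = f(L/D)V²/2g = 0.07384 m
Series → Q common, losses add: H = Σh = 44.81 m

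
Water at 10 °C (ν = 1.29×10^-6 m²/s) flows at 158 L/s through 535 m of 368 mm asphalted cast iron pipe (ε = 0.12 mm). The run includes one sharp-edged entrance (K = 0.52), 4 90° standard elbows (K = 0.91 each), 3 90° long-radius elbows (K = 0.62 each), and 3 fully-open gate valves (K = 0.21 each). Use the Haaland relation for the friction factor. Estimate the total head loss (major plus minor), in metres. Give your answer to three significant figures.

V = 4Q/(πD²) = 1.485 m/s; V²/2g = 0.1125 m
Re = 4.24×10^5, ε/D = 3.26×10^-4 → f = 0.01654 (Haaland)
Major: h_f = f(L/D)·V²/2g = 0.01654·1454·0.1125 = 2.704 m
Minor: ΣK = 6.65; h_m = ΣK·V²/2g = 0.7479 m
Total H_L = 2.704 + 0.7479 = 3.452 m

H_L ≈ 3.45 m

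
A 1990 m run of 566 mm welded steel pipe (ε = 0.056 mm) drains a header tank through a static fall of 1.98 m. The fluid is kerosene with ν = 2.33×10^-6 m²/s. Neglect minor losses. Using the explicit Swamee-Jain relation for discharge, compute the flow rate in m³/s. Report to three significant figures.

Swamee-Jain (Type II): Q = -0.965·√(gD⁵h_f/L)·ln[ε/(3.7D) + √(3.17ν²L/(gD³h_f))]
√(gD⁵h_f/L) = √(9.81·0.566⁵·1.98/1990) = 0.02381
ε/(3.7D) = 2.67×10^-5; √(3.17ν²L/(gD³h_f)) = 9.86×10^-5
Q = -0.965·0.02381·ln(1.254×10^-4) = 0.2064 m³/s
Check: V = 0.820 m/s, Re = 1.99×10^5, f = 0.01639, h_f = 1.98 m ≈ 1.98 m ✓

Q ≈ 0.206 m³/s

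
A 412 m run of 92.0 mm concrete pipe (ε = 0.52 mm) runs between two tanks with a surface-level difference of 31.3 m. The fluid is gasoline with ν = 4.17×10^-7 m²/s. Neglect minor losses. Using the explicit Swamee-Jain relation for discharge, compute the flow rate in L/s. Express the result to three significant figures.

Swamee-Jain (Type II): Q = -0.965·√(gD⁵h_f/L)·ln[ε/(3.7D) + √(3.17ν²L/(gD³h_f))]
√(gD⁵h_f/L) = √(9.81·0.0920⁵·31.3/412) = 0.002216
ε/(3.7D) = 0.00153; √(3.17ν²L/(gD³h_f)) = 3.08×10^-5
Q = -0.965·0.002216·ln(0.001558) = 0.01382 m³/s
Check: V = 2.08 m/s, Re = 4.59×10^5, f = 0.03182, h_f = 31.4 m ≈ 31.3 m ✓

Q ≈ 13.8 L/s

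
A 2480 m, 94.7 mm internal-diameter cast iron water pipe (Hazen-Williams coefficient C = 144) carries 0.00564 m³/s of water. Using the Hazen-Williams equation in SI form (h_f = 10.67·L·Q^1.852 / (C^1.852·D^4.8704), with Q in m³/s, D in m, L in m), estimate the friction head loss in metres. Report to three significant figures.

h_f = 10.67·2480·0.00564^1.852 / (144^1.852·0.0947^4.8704) = 17.63 m

h_f ≈ 17.6 m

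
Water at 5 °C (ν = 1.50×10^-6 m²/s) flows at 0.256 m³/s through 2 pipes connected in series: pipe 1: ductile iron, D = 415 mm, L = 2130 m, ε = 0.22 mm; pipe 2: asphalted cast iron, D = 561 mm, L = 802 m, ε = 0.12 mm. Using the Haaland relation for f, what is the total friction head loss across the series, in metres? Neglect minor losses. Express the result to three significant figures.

Pipe 1: V = 1.893 m/s, Re = 5.24×10^5, ε/D = 5.30×10^-4, f = 0.01773, h_1 = f(L/D)V²/2g = 16.62 m
Pipe 2: V = 1.036 m/s, Re = 3.87×10^5, ε/D = 2.14×10^-4, f = 0.01576, h_2 = f(L/D)V²/2g = 1.232 m
Series → Q common, losses add: H = Σh = 17.85 m

H ≈ 17.8 m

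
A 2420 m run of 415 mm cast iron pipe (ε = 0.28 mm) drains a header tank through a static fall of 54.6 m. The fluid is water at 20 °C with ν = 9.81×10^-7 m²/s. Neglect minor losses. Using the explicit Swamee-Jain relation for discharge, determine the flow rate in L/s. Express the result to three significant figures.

Swamee-Jain (Type II): Q = -0.965·√(gD⁵h_f/L)·ln[ε/(3.7D) + √(3.17ν²L/(gD³h_f))]
√(gD⁵h_f/L) = √(9.81·0.415⁵·54.6/2420) = 0.05220
ε/(3.7D) = 1.82×10^-4; √(3.17ν²L/(gD³h_f)) = 1.39×10^-5
Q = -0.965·0.05220·ln(1.962×10^-4) = 0.4300 m³/s
Check: V = 3.18 m/s, Re = 1.34×10^6, f = 0.01827, h_f = 54.9 m ≈ 54.6 m ✓

Q ≈ 430 L/s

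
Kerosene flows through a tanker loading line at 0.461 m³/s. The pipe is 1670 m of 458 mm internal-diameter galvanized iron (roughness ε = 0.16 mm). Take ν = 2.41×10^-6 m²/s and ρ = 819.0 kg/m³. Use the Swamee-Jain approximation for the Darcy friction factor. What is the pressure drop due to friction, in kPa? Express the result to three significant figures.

Δp ≈ 195 kPa

V = 4Q/(πD²) = 4·0.461/(π·0.458²) = 2.798 m/s
Re = VD/ν = 2.798·0.458/2.41×10^-6 = 5.32×10^5 → turbulent
ε/D = 0.16/458 = 3.49×10^-4
Swamee-Jain: f = 0.01669
h_f = f(L/D)V²/(2g) = 0.01669·(1670/0.458)·2.798²/(2·9.81) = 24.28 m
Δp = ρg·h_f = 819.0·9.81·24.28 = 195.1 kPa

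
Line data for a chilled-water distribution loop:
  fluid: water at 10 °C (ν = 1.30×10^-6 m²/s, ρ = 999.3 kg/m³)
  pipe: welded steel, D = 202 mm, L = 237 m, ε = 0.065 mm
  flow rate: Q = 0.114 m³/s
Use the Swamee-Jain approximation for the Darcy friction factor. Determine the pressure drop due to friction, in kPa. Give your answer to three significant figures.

V = 4Q/(πD²) = 4·0.114/(π·0.202²) = 3.557 m/s
Re = VD/ν = 3.557·0.202/1.30×10^-6 = 5.53×10^5 → turbulent
ε/D = 0.065/202 = 3.22×10^-4
Swamee-Jain: f = 0.01644
h_f = f(L/D)V²/(2g) = 0.01644·(237/0.202)·3.557²/(2·9.81) = 12.44 m
Δp = ρg·h_f = 999.3·9.81·12.44 = 121.9 kPa

Δp ≈ 122 kPa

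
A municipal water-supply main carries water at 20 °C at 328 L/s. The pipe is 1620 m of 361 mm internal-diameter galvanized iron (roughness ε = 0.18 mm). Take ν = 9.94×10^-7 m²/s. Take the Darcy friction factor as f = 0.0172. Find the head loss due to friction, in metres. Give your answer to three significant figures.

V = 4Q/(πD²) = 4·0.328/(π·0.361²) = 3.205 m/s
h_f = f(L/D)V²/(2g) = 0.01720·(1620/0.361)·3.205²/(2·9.81) = 40.40 m

h_f ≈ 40.4 m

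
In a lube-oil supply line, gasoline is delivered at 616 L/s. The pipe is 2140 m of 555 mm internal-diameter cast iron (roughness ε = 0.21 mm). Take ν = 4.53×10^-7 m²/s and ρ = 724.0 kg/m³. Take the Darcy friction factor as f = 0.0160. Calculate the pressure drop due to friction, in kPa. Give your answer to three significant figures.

V = 4Q/(πD²) = 4·0.616/(π·0.555²) = 2.546 m/s
h_f = f(L/D)V²/(2g) = 0.01600·(2140/0.555)·2.546²/(2·9.81) = 20.39 m
Δp = ρg·h_f = 724.0·9.81·20.39 = 144.8 kPa

Δp ≈ 145 kPa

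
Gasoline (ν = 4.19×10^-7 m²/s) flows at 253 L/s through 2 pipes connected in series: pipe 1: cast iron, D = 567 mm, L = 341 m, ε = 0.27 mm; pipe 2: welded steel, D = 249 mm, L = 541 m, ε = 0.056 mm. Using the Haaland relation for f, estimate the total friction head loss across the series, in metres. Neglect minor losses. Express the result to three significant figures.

Pipe 1: V = 1.002 m/s, Re = 1.36×10^6, ε/D = 4.76×10^-4, f = 0.01689, h_1 = f(L/D)V²/2g = 0.5198 m
Pipe 2: V = 5.196 m/s, Re = 3.09×10^6, ε/D = 2.25×10^-4, f = 0.01436, h_2 = f(L/D)V²/2g = 42.93 m
Series → Q common, losses add: H = Σh = 43.45 m

H ≈ 43.4 m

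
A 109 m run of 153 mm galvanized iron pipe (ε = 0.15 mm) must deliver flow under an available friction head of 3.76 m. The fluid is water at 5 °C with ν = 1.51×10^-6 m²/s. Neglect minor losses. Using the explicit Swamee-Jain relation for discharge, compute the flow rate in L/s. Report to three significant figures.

Q ≈ 41.0 L/s

Swamee-Jain (Type II): Q = -0.965·√(gD⁵h_f/L)·ln[ε/(3.7D) + √(3.17ν²L/(gD³h_f))]
√(gD⁵h_f/L) = √(9.81·0.153⁵·3.76/109) = 0.005327
ε/(3.7D) = 2.65×10^-4; √(3.17ν²L/(gD³h_f)) = 7.72×10^-5
Q = -0.965·0.005327·ln(3.422×10^-4) = 0.04102 m³/s
Check: V = 2.23 m/s, Re = 2.26×10^5, f = 0.02096, h_f = 3.79 m ≈ 3.76 m ✓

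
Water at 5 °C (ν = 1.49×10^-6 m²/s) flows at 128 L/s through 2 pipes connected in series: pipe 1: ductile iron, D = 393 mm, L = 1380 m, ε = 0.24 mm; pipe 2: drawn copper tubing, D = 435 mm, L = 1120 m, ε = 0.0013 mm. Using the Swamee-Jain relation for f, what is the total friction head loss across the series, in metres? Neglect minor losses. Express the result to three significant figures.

H ≈ 5.24 m

Pipe 1: V = 1.055 m/s, Re = 2.78×10^5, ε/D = 6.11×10^-4, f = 0.01903, h_1 = f(L/D)V²/2g = 3.792 m
Pipe 2: V = 0.8613 m/s, Re = 2.51×10^5, ε/D = 2.99×10^-6, f = 0.01489, h_2 = f(L/D)V²/2g = 1.450 m
Series → Q common, losses add: H = Σh = 5.242 m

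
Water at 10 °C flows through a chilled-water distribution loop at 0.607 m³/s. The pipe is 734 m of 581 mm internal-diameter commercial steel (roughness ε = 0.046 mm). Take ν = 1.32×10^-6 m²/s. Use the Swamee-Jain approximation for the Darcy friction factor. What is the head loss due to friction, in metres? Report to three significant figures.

V = 4Q/(πD²) = 4·0.607/(π·0.581²) = 2.290 m/s
Re = VD/ν = 2.290·0.581/1.32×10^-6 = 1.01×10^6 → turbulent
ε/D = 0.046/581 = 7.92×10^-5
Swamee-Jain: f = 0.01318
h_f = f(L/D)V²/(2g) = 0.01318·(734/0.581)·2.290²/(2·9.81) = 4.448 m

h_f ≈ 4.45 m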